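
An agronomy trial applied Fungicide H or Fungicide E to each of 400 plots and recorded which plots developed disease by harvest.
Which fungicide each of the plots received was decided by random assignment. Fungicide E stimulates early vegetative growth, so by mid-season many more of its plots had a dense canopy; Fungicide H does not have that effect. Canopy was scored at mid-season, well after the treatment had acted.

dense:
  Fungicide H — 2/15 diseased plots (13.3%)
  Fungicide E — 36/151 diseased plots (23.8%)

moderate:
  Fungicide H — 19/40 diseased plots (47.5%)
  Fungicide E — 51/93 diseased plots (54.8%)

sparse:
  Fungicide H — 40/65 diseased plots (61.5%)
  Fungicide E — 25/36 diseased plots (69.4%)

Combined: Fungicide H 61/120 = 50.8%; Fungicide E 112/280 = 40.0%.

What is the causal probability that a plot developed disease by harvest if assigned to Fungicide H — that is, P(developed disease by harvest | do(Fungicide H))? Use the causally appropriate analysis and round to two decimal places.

0.51

The distribution of mid-season canopy is itself part of what the fungicide does — it is an intermediate outcome. Holding it fixed would remove that part of the effect; the total effect is the pooled difference.
So P(outcome | do(Fungicide H)) is just the pooled rate for Fungicide H: 61/120 = 0.508.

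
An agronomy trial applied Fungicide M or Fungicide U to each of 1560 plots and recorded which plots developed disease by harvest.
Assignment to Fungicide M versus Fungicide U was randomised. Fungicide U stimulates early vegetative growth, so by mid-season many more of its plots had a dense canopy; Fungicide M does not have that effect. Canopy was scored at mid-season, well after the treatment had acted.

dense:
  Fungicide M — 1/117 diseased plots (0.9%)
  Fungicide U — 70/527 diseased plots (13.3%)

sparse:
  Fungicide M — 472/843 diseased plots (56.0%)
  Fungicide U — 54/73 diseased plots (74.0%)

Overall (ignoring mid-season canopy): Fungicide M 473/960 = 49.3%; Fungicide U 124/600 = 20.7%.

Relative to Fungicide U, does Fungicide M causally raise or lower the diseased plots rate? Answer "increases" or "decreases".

Mid-season canopy lies on the pathway fungicide → mid-season canopy → outcome, so adjusting for it blocks the indirect effect. For the total causal effect of fungicide, use the unadjusted pooled rates.
Pooled: Fungicide M 49.3% vs Fungicide U 20.7%; Fungicide U is lower overall.

increases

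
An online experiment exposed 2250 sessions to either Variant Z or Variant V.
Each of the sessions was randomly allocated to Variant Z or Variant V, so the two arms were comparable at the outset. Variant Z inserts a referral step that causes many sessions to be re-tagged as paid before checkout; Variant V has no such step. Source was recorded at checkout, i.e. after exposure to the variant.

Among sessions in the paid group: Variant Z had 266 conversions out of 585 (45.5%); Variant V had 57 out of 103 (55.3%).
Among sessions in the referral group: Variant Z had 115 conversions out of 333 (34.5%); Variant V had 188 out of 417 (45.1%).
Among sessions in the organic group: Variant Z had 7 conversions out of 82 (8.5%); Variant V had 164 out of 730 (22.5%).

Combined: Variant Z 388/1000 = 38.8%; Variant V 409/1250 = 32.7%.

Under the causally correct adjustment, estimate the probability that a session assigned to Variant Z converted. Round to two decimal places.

The stratified and pooled comparisons disagree (Variant V wins within each traffic source; Variant Z wins overall), so the answer turns on the causal role of traffic source.
Traffic source lies on the pathway variant → traffic source → outcome, so adjusting for it blocks the indirect effect. For the total causal effect of variant, use the unadjusted pooled rates.
So P(outcome | do(Variant Z)) is just the pooled rate for Variant Z: 388/1000 = 0.388.

0.39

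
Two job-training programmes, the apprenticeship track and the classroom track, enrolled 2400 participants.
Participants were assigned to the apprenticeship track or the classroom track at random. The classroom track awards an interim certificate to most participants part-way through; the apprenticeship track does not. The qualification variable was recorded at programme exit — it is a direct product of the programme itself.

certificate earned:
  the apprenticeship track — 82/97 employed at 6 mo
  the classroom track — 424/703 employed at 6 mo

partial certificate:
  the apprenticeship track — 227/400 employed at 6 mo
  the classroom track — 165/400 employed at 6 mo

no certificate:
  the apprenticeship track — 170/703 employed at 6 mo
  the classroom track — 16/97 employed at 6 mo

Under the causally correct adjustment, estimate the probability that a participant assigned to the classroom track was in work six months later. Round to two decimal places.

The stratified and pooled comparisons disagree (the apprenticeship track wins within each qualification attained during the programme; the classroom track wins overall), so the answer turns on the causal role of qualification attained during the programme.
Qualification attained during the programme lies on the pathway programme → qualification attained during the programme → outcome, so adjusting for it blocks the indirect effect. For the total causal effect of programme, use the unadjusted pooled rates.
So P(outcome | do(the classroom track)) is just the pooled rate for the classroom track: 605/1200 = 0.504.

0.50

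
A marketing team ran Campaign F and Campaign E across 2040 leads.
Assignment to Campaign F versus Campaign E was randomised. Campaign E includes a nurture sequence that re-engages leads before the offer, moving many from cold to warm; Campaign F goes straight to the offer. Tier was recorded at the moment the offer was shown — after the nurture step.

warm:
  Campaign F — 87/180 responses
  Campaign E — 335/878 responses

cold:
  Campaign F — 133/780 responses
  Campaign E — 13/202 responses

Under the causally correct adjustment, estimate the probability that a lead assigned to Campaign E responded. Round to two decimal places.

Engagement tier lies on the pathway campaign → engagement tier → outcome, so adjusting for it blocks the indirect effect. For the total causal effect of campaign, use the unadjusted pooled rates.
So P(outcome | do(Campaign E)) is just the pooled rate for Campaign E: 348/1080 = 0.322.

0.32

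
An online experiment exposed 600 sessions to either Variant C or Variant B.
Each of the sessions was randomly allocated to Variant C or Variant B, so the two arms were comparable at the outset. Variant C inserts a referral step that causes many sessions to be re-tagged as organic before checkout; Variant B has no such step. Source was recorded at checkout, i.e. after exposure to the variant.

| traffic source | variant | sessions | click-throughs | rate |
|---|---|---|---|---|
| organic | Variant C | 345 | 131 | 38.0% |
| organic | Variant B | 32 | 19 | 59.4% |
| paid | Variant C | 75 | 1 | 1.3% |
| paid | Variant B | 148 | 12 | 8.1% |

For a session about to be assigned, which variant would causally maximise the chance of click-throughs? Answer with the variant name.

Because the variant influences traffic source, traffic source is a post-treatment mediator, not a confounder. Stratifying on it would bias the estimate; the causal effect is the crude pooled difference.
Pooled: Variant C 31.4% vs Variant B 17.2%; Variant C is higher overall.

Variant C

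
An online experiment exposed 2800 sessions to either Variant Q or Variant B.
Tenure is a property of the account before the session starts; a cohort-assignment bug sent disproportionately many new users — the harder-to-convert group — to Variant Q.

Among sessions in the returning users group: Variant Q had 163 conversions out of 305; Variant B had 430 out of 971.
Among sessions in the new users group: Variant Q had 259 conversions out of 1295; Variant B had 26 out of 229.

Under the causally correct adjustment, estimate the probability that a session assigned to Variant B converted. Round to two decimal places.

0.26

User tenure differs across variants for reasons unrelated to any effect of the variant itself, and it separately predicts the outcome — a classic confounder. We must compare within user tenure levels.
Standardising Variant B to the population user tenure mix: 0.456·430/971 + 0.544·26/229 = 0.264.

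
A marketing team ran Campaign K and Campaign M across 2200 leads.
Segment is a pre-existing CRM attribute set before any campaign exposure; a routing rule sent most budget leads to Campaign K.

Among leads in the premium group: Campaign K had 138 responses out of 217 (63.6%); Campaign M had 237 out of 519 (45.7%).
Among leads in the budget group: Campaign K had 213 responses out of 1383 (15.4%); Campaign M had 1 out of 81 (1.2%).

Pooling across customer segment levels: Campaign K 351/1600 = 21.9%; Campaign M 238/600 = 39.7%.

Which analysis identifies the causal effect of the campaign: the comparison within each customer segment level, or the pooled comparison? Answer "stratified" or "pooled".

stratified

The stratified and pooled comparisons disagree (Campaign K wins within each customer segment; Campaign M wins overall), so the answer turns on the causal role of customer segment.
Here customer segment is a common cause — it drives both which campaign a case falls under and the outcome. The crude comparison mixes populations; the stratum-specific rates are the causally relevant ones.
Within each level — premium: 63.6% vs 45.7%; budget: 15.4% vs 1.2% — Campaign K is higher every time.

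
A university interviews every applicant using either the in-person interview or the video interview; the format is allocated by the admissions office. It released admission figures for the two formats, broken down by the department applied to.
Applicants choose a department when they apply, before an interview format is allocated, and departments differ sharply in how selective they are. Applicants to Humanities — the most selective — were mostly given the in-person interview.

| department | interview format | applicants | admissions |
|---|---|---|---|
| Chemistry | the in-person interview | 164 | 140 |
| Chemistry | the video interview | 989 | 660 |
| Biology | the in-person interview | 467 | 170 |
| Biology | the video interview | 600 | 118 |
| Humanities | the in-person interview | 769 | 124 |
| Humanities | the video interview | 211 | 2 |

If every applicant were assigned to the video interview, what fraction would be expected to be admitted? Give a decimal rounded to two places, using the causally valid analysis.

0.31

The stratified and pooled comparisons disagree (the in-person interview wins within each department; the video interview wins overall), so the answer turns on the causal role of department.
Nothing the interview format does changes department; the imbalance is an allocation artefact. With department also predicting the outcome, the pooled figure is confounded, and the within-stratum comparison is the causal one.
Standardising the video interview to the population department mix: 0.360·660/989 + 0.333·118/600 + 0.306·2/211 = 0.309.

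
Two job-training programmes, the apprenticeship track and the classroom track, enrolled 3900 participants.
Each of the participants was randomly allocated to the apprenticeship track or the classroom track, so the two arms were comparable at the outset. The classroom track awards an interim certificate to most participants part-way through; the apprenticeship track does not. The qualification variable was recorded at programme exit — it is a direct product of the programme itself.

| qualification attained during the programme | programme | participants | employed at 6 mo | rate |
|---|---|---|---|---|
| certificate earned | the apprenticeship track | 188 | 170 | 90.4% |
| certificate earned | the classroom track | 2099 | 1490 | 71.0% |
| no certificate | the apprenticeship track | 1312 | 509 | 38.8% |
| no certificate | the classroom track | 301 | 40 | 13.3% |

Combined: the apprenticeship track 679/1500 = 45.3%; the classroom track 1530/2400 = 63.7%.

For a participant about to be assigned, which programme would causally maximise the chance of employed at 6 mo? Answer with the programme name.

Qualification attained during the programme is recorded after the programme and is itself shifted by it — it sits on the causal path from programme to outcome. Conditioning on a mediator would strip out part of the effect we want; the pooled comparison gives the total causal effect.
Pooled: the apprenticeship track 45.3% vs the classroom track 63.7%; the classroom track is higher overall.

the classroom track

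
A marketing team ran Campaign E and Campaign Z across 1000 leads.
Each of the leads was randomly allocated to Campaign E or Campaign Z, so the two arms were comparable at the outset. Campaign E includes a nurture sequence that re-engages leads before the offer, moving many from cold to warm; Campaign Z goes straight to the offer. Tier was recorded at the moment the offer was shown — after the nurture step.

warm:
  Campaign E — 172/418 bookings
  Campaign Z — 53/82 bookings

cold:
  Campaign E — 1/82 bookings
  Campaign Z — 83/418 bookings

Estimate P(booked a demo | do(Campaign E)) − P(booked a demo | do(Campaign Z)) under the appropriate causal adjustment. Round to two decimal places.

The stratified and pooled comparisons disagree (Campaign Z wins within each engagement tier; Campaign E wins overall), so the answer turns on the causal role of engagement tier.
Engagement tier here is a post-treatment variable shaped by the campaign; conditioning on it would introduce bias rather than remove it. The overall comparison is the causal one.
The causal difference is the pooled difference: 0.346 − 0.272 = +0.074.

+0.07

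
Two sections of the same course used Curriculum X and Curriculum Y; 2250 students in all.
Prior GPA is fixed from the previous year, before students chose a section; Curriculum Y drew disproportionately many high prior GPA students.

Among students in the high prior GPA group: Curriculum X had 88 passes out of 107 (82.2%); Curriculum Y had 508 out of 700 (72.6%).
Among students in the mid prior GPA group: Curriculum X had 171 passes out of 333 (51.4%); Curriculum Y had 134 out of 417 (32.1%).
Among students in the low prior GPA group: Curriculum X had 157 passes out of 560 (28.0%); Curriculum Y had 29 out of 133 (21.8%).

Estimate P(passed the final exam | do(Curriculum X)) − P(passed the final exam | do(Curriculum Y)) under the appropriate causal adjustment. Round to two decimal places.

Curriculum X is higher inside every prior GPA band stratum but Curriculum Y is higher in aggregate. Whether to stratify depends on how prior GPA band relates to the teaching method.
Here prior GPA band is a common cause — it drives both which teaching method a case falls under and the outcome. The crude comparison mixes populations; the stratum-specific rates are the causally relevant ones.
Adjusting over the population distribution of prior GPA band: 0.359·(0.822−0.726) + 0.333·(0.514−0.321) + 0.308·(0.280−0.218) = +0.118.

+0.12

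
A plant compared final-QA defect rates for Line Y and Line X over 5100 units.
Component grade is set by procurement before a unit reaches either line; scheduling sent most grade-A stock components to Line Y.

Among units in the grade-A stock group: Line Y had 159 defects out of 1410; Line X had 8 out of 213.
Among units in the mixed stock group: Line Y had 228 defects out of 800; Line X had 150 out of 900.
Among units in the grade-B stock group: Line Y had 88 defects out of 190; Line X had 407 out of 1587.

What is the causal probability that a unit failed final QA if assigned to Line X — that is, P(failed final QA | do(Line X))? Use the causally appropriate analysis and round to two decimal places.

0.16

Component grade differs across lines for reasons unrelated to any effect of the line itself, and it separately predicts the outcome — a classic confounder. We must compare within component grade levels.
Standardising Line X to the population component grade mix: 0.318·8/213 + 0.333·150/900 + 0.348·407/1587 = 0.157.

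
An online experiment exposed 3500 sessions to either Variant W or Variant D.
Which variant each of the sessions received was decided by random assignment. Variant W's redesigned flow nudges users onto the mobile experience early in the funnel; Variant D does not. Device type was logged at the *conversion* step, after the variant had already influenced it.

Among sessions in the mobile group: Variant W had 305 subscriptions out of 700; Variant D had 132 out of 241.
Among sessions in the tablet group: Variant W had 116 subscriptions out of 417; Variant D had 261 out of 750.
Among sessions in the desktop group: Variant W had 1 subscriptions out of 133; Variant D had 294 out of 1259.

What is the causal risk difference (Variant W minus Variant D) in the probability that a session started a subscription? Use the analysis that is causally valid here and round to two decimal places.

+0.03

Device type here is a post-treatment variable shaped by the variant; conditioning on it would introduce bias rather than remove it. The overall comparison is the causal one.
The causal difference is the pooled difference: 0.338 − 0.305 = +0.032.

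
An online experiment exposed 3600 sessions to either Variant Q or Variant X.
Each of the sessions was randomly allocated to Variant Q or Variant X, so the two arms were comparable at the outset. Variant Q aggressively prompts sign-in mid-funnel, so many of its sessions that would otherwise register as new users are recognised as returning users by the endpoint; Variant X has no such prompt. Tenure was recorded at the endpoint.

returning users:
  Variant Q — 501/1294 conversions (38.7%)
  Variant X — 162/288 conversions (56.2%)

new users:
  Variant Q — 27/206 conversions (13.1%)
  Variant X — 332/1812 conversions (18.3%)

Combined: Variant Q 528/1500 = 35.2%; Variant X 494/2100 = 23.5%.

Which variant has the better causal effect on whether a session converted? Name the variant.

Variant Q

Within every user tenure level Variant X has the higher rate, yet pooled Variant Q does — Simpson's reversal.
Because the variant influences user tenure, user tenure is a post-treatment mediator, not a confounder. Stratifying on it would bias the estimate; the causal effect is the crude pooled difference.
Pooled: Variant Q 35.2% vs Variant X 23.5%; Variant Q is higher overall.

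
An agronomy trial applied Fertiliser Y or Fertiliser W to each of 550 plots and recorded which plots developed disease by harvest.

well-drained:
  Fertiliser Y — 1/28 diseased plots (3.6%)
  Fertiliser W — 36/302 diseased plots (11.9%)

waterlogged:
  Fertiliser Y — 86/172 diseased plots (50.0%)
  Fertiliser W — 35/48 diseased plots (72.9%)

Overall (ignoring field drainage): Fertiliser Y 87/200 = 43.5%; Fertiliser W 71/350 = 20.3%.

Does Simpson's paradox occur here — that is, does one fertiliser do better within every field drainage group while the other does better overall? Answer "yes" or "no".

Within each field drainage level (well-drained 3.6% vs 11.9%; waterlogged 50.0% vs 72.9%), Fertiliser Y has the lower rate every time. Pooled: 43.5% vs 20.3% — Fertiliser W has the lower rate overall. The two comparisons disagree.

yes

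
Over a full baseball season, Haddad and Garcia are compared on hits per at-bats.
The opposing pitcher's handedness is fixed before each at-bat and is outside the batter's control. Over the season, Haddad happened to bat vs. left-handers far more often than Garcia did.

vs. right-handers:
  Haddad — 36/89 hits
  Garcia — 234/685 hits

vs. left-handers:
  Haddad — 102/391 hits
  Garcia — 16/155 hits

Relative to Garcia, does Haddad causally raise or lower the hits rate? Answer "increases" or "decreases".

Within every pitcher handedness level Haddad has the higher rate, yet pooled Garcia does — Simpson's reversal.
Here pitcher handedness is a common cause — it drives both which player a case falls under and the outcome. The crude comparison mixes populations; the stratum-specific rates are the causally relevant ones.
Within each level — vs. right-handers: 40.4% vs 34.2%; vs. left-handers: 26.1% vs 10.3% — Haddad is higher every time.

increases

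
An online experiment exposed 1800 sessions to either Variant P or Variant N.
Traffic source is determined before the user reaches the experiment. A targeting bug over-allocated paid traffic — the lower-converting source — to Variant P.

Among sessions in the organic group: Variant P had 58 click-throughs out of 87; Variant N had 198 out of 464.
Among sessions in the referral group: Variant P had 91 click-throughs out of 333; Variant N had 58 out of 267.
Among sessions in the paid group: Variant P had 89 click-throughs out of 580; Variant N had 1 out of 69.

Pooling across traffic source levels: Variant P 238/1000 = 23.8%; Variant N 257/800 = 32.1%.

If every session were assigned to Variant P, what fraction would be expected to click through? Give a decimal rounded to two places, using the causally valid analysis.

0.35

Variant P is higher inside every traffic source stratum but Variant N is higher in aggregate. Whether to stratify depends on how traffic source relates to the variant.
Traffic source satisfies the back-door criterion: it is not a descendant of the variant, and it blocks the spurious path from variant to outcome. Adjusting for it (i.e., using the within-traffic source rates) gives the causal effect.
Standardising Variant P to the population traffic source mix: 0.306·58/87 + 0.333·91/333 + 0.361·89/580 = 0.350.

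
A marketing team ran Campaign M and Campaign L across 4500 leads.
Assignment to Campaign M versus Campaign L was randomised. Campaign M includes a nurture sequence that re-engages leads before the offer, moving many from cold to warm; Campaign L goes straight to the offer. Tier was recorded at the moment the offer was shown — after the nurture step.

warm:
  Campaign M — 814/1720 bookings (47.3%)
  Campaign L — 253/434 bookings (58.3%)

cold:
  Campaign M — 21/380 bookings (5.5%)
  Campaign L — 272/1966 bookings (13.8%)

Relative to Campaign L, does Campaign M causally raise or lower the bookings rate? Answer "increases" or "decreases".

Engagement tier lies on the pathway campaign → engagement tier → outcome, so adjusting for it blocks the indirect effect. For the total causal effect of campaign, use the unadjusted pooled rates.
Pooled: Campaign M 39.8% vs Campaign L 21.9%; Campaign M is higher overall.

increases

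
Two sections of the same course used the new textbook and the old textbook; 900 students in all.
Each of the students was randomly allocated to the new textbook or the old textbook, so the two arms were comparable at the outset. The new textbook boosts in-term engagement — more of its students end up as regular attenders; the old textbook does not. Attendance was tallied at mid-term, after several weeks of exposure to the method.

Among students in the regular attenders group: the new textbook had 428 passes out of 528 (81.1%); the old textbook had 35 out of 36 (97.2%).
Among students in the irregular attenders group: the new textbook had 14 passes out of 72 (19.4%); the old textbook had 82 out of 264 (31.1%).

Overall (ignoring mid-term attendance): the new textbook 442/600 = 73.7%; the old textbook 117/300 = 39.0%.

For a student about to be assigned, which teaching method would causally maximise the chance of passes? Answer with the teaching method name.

Mid-term attendance here is a post-treatment variable shaped by the teaching method; conditioning on it would introduce bias rather than remove it. The overall comparison is the causal one.
Pooled: the new textbook 73.7% vs the old textbook 39.0%; the new textbook is higher overall.

the new textbook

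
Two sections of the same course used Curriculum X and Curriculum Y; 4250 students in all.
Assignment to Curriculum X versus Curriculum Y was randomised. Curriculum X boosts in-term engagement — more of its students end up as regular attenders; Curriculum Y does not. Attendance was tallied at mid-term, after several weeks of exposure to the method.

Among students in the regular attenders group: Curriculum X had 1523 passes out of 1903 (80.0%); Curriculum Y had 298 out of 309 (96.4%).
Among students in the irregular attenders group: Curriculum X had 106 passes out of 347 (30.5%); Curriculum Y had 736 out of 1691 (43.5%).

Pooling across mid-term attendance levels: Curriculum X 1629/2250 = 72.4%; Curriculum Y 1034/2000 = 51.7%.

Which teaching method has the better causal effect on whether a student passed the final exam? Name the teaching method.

Curriculum Y is higher inside every mid-term attendance stratum but Curriculum X is higher in aggregate. Whether to stratify depends on how mid-term attendance relates to the teaching method.
Mid-term attendance here is a post-treatment variable shaped by the teaching method; conditioning on it would introduce bias rather than remove it. The overall comparison is the causal one.
Pooled: Curriculum X 72.4% vs Curriculum Y 51.7%; Curriculum X is higher overall.

Curriculum X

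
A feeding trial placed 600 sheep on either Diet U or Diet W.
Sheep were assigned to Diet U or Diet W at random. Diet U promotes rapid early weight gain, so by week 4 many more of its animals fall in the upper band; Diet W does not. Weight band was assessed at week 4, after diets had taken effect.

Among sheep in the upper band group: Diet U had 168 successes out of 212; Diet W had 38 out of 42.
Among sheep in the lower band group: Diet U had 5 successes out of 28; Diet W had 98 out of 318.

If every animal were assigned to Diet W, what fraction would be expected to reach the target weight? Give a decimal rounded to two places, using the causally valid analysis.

The stratified and pooled comparisons disagree (Diet W wins within each week-4 weight band; Diet U wins overall), so the answer turns on the causal role of week-4 weight band.
Week-4 weight band is downstream of the diet. One should not condition on a consequence of treatment, so the overall rates are the right comparison.
So P(outcome | do(Diet W)) is just the pooled rate for Diet W: 136/360 = 0.378.

0.38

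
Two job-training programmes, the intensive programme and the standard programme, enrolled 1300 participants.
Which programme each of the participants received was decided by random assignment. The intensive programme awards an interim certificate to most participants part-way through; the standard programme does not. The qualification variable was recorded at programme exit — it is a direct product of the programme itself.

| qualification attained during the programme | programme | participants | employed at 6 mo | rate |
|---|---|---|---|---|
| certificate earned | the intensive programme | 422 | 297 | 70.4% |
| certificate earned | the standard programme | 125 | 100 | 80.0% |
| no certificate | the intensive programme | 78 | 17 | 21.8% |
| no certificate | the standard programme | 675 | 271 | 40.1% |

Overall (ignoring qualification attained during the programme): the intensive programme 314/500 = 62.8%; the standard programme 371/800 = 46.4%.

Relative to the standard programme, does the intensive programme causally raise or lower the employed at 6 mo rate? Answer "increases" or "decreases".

Qualification attained during the programme lies on the pathway programme → qualification attained during the programme → outcome, so adjusting for it blocks the indirect effect. For the total causal effect of programme, use the unadjusted pooled rates.
Pooled: the intensive programme 62.8% vs the standard programme 46.4%; the intensive programme is higher overall.

increases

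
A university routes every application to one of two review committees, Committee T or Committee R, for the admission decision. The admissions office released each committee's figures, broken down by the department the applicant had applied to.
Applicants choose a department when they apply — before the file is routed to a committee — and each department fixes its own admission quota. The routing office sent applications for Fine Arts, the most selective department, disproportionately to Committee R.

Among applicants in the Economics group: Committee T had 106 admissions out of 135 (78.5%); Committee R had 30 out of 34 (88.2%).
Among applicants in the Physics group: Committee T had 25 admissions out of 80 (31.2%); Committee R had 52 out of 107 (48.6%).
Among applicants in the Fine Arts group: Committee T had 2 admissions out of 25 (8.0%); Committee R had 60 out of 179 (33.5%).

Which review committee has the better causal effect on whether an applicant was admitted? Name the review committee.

Since department is a pre-existing factor (not a product of the review committee) and it affects the outcome on its own, it is a confounder. The stratified rates, not the pooled rate, identify the causal effect.
Within each level — Economics: 78.5% vs 88.2%; Physics: 31.2% vs 48.6%; Fine Arts: 8.0% vs 33.5% — Committee R is higher every time.

Committee R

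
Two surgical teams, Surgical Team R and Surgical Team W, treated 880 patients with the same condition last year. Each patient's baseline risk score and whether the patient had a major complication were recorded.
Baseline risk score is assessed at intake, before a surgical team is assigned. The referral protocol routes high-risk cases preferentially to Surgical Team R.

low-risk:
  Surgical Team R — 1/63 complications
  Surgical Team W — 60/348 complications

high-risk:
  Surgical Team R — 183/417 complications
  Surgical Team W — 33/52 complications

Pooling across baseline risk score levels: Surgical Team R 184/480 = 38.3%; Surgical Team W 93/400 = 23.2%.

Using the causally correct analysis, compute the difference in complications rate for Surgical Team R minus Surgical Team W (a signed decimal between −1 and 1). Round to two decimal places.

The baseline risk score-specific comparison favours Surgical Team R throughout, but the pooled figures favour Surgical Team W. The question is whether to condition on baseline risk score.
Baseline risk score satisfies the back-door criterion: it is not a descendant of the surgical team, and it blocks the spurious path from surgical team to outcome. Adjusting for it (i.e., using the within-baseline risk score rates) gives the causal effect.
Adjusting over the population distribution of baseline risk score: 0.467·(0.016−0.172) + 0.533·(0.439−0.635) = -0.177.

-0.18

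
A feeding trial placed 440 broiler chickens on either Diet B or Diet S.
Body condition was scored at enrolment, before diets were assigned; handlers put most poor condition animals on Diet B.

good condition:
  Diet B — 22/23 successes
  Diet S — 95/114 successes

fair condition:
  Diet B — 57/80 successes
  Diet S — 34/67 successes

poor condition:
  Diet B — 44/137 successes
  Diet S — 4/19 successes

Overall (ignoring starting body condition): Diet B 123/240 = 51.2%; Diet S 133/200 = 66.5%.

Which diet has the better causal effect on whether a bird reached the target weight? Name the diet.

Diet B

The stratified and pooled comparisons disagree (Diet B wins within each starting body condition; Diet S wins overall), so the answer turns on the causal role of starting body condition.
Nothing the diet does changes starting body condition; the imbalance is an allocation artefact. With starting body condition also predicting the outcome, the pooled figure is confounded, and the within-stratum comparison is the causal one.
Within each level — good condition: 95.7% vs 83.3%; fair condition: 71.2% vs 50.7%; poor condition: 32.1% vs 21.1% — Diet B is higher every time.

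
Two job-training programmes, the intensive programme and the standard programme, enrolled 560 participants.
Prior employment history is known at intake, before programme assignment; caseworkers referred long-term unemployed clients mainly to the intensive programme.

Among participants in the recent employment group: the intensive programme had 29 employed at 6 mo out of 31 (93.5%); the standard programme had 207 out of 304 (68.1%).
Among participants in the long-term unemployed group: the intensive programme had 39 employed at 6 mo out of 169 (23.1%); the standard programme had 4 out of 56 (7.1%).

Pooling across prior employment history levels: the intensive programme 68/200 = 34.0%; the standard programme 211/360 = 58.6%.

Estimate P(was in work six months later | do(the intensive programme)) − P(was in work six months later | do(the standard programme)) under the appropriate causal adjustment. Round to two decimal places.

+0.22

Nothing the programme does changes prior employment history; the imbalance is an allocation artefact. With prior employment history also predicting the outcome, the pooled figure is confounded, and the within-stratum comparison is the causal one.
Adjusting over the population distribution of prior employment history: 0.598·(0.935−0.681) + 0.402·(0.231−0.071) = +0.216.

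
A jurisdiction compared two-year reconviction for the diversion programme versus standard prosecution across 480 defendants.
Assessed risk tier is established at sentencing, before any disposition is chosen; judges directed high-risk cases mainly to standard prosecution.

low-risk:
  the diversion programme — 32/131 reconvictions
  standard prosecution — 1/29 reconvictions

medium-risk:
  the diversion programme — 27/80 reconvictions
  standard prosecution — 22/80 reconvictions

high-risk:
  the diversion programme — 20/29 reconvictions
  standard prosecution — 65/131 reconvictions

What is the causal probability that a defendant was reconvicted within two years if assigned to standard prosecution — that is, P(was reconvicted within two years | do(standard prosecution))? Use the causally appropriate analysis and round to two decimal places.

Assessed risk tier is set before the disposition has any effect — it is not caused by the disposition — and it independently drives the outcome. That makes it a confounder, so the causal comparison is within assessed risk tier levels.
Standardising standard prosecution to the population assessed risk tier mix: 0.333·1/29 + 0.333·22/80 + 0.333·65/131 = 0.269.

0.27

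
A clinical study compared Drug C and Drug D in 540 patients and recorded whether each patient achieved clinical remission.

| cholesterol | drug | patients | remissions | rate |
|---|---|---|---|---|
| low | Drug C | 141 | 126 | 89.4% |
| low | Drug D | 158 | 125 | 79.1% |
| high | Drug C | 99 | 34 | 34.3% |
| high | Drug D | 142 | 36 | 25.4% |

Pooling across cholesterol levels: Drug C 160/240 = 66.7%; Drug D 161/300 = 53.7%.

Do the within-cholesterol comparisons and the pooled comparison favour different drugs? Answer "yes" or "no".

no

Within each cholesterol level (low 89.4% vs 79.1%; high 34.3% vs 25.4%), Drug C has the higher rate every time. Pooled: 66.7% vs 53.7% — Drug C has the higher rate overall. They agree.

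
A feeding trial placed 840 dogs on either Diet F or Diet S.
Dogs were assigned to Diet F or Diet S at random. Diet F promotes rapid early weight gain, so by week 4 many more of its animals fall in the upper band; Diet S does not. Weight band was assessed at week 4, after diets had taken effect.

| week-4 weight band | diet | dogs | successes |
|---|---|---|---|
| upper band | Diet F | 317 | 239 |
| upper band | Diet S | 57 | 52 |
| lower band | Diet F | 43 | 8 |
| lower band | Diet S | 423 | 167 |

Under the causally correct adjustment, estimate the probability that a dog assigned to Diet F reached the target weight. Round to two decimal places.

The week-4 weight band-specific comparison favours Diet S throughout, but the pooled figures favour Diet F. The question is whether to condition on week-4 weight band.
Week-4 weight band here is a post-treatment variable shaped by the diet; conditioning on it would introduce bias rather than remove it. The overall comparison is the causal one.
So P(outcome | do(Diet F)) is just the pooled rate for Diet F: 247/360 = 0.686.

0.69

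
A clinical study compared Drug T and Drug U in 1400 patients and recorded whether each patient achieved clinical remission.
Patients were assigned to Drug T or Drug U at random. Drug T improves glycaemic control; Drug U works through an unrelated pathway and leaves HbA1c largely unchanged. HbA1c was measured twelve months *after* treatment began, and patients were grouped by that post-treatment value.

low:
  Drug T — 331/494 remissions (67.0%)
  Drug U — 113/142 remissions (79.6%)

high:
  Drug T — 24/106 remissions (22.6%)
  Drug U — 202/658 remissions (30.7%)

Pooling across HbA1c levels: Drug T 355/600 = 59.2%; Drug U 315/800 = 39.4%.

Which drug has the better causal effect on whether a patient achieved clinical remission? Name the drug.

Drug T

Within every HbA1c level Drug U has the higher rate, yet pooled Drug T does — Simpson's reversal.
HbA1c lies on the pathway drug → HbA1c → outcome, so adjusting for it blocks the indirect effect. For the total causal effect of drug, use the unadjusted pooled rates.
Pooled: Drug T 59.2% vs Drug U 39.4%; Drug T is higher overall.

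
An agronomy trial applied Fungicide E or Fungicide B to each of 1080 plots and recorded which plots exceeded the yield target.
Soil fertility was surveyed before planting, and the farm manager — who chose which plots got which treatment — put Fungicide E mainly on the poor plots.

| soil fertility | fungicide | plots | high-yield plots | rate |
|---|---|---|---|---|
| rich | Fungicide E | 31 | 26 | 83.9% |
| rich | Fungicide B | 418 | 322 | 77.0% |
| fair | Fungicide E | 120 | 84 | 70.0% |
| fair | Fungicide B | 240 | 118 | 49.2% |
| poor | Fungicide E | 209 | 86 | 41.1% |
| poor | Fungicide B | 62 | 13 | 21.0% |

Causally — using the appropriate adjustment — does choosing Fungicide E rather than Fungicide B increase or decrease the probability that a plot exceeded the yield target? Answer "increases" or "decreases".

increases

Soil fertility satisfies the back-door criterion: it is not a descendant of the fungicide, and it blocks the spurious path from fungicide to outcome. Adjusting for it (i.e., using the within-soil fertility rates) gives the causal effect.
Within each level — rich: 83.9% vs 77.0%; fair: 70.0% vs 49.2%; poor: 41.1% vs 21.0% — Fungicide E is higher every time.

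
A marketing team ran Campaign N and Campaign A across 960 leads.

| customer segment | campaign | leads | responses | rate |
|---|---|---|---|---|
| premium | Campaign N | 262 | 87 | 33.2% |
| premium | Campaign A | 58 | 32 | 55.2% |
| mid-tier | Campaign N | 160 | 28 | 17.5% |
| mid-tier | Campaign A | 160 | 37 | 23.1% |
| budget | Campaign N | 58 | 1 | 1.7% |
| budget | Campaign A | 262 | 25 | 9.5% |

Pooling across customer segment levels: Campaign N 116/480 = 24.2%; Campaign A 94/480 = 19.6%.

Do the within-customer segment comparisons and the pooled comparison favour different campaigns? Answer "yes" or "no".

yes

Within each customer segment level (premium 33.2% vs 55.2%; mid-tier 17.5% vs 23.1%; budget 1.7% vs 9.5%), Campaign A has the higher rate every time. Pooled: 24.2% vs 19.6% — Campaign N has the higher rate overall. The two comparisons disagree.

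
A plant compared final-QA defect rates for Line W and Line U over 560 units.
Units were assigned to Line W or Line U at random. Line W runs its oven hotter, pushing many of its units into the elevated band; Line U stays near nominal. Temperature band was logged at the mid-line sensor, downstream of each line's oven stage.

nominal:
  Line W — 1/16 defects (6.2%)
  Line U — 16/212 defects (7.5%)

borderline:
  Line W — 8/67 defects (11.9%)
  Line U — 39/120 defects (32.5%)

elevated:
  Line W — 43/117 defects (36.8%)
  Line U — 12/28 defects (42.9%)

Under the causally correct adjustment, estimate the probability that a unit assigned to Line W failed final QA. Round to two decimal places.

0.26

The in-process temperature band-specific comparison favours Line W throughout, but the pooled figures favour Line U. The question is whether to condition on in-process temperature band.
Stratifying would compare lines among units the lines themselves sorted into in-process temperature band groups — a form of selection on an intermediate. The unconditioned pooled rates give the total causal effect.
So P(outcome | do(Line W)) is just the pooled rate for Line W: 52/200 = 0.260.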